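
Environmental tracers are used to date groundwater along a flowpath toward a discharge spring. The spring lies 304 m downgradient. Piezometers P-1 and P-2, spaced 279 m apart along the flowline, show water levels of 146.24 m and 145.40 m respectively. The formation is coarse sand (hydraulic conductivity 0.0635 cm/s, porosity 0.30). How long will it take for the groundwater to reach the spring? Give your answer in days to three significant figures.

552 days

Hydraulic gradient i = (146.24 − 145.40) / 279 = 0.84 / 279 = 0.003011
K = 0.0635 cm/s × 864 = 54.86 m/d
Specific discharge q = 54.86 × 0.003011 = 0.1652 m/d
v_s = q/n_e = 0.1652/0.30 = 0.5506 m/d
t = L / v = 304 / 0.5506 = 552.1 d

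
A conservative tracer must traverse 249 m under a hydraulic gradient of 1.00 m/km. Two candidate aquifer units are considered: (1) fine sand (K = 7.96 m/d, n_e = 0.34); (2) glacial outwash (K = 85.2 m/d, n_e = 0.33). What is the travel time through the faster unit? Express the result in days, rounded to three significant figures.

Unit 1 (fine sand): v = 7.96×0.0010/0.34 = 0.02341 m/d, t = 249/0.02341 = 10640 d
Unit 2 (glacial outwash): v = 85.2×0.0010/0.33 = 0.2582 m/d, t = 249/0.2582 = 964.4 d
Faster unit: t = 964 d

964 days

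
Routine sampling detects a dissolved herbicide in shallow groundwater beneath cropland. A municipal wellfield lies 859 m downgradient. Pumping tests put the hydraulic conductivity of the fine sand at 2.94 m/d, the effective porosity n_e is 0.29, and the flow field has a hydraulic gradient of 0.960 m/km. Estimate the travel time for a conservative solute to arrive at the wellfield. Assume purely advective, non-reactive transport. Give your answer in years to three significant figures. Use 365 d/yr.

242 years

Specific discharge q = 2.94 × 9.6e-4 = 0.002822 m/d
v_s = q/n_e = 0.002822/0.29 = 0.009732 m/d
t = L / v = 859 / 0.009732 = 88260 d
   = 88260 / 365 = 242 yr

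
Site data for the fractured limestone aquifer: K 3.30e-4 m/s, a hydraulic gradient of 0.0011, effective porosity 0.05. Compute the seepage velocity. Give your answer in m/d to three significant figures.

K = 3.30e-4 m/s × 86400 s/d = 28.51 m/d
Darcy flux q = K·i = 28.51 × 0.0011 = 0.03136 m/d
v = Ki/n = 28.51·0.0011/0.05 = 0.6273 m/d

0.627 m/d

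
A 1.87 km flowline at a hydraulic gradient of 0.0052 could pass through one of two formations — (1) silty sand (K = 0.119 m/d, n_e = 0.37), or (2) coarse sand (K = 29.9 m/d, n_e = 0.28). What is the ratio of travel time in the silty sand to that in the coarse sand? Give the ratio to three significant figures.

332

Unit 1 (silty sand): v = 0.119×0.0052/0.37 = 0.001672 m/d, t = 1870/0.001672 = 1.118e6 d
Unit 2 (coarse sand): v = 29.9×0.0052/0.28 = 0.5553 m/d, t = 1870/0.5553 = 3368 d
t(silty sand) / t(coarse sand) = 1.118e6/3368 = 332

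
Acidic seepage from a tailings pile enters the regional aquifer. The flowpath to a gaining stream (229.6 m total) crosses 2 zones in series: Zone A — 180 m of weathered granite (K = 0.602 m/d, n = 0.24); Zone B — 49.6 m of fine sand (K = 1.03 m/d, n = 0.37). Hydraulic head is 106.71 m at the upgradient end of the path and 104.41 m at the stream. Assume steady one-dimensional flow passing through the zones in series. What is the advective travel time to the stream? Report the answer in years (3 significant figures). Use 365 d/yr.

Total head drop ΔH = 106.71 − 104.41 = 2.30 m
Continuity: the same q passes through each zone, so ΔH = q·Σ(L_j/K_j) — the zones act as resistances in series.
Σ(L/K) = 180/0.602 + 49.6/1.03 = 299.0 + 48.16 = 347.2 d
q = ΔH / Σ(L/K) = 2.30 / 347.2 = 0.006625 m/d (same in every zone)
Zone A: v = q/n = 0.006625/0.24 = 0.02761 m/d → t_A = 180/0.02761 = 6521 d
Zone B: v = q/n = 0.006625/0.37 = 0.01791 m/d → t_B = 49.6/0.01791 = 2770 d
Total t = 6521 + 2770 = 9291 d
   = 9291 / 365 = 25.5 yr

25.5 years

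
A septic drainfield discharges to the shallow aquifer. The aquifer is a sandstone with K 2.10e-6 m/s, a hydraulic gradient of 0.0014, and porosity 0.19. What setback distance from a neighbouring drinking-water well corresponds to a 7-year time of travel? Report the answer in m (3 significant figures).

K = 2.10e-6 m/s × 86400 s/d = 0.1814 m/d
Darcy flux q = K·i = 0.1814 × 0.0014 = 2.540e-4 m/d
Average linear velocity = 2.540e-4 / 0.19 = 0.001337 m/d
T = 7 yr × 365 = 2555 d
L = v × T = 0.001337 × 2555 = 3.416 m

3.42 m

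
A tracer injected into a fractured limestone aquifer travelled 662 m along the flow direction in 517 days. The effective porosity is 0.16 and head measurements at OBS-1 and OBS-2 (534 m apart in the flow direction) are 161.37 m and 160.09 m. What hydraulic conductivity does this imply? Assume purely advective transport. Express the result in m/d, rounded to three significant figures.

Hydraulic gradient i = (161.37 − 160.09) / 534 = 1.28 / 534 = 0.002397
v = L / t = 662 / 517 = 1.280 m/d
K = v · n / i = 1.280 × 0.16 / 0.002397 = 85.5 m/d

85.5 m/d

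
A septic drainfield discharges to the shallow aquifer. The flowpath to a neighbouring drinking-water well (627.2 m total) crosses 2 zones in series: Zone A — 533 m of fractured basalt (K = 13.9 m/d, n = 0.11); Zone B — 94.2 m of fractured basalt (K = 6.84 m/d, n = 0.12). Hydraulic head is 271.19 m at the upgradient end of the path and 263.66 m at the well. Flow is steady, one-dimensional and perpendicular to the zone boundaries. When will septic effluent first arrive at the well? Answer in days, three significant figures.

Total head drop ΔH = 271.19 − 263.66 = 7.53 m
Continuity: the same q passes through each zone, so ΔH = q·Σ(L_j/K_j) — the zones act as resistances in series.
Σ(L/K) = 533/13.9 + 94.2/6.84 = 38.35 + 13.77 = 52.12 d
q = ΔH / Σ(L/K) = 7.53 / 52.12 = 0.1445 m/d (same in every zone)
Zone A: v = q/n = 0.1445/0.11 = 1.313 m/d → t_A = 533/1.313 = 405.8 d
Zone B: v = q/n = 0.1445/0.12 = 1.204 m/d → t_B = 94.2/1.204 = 78.24 d
Total t = 405.8 + 78.24 = 484.0 d

484 days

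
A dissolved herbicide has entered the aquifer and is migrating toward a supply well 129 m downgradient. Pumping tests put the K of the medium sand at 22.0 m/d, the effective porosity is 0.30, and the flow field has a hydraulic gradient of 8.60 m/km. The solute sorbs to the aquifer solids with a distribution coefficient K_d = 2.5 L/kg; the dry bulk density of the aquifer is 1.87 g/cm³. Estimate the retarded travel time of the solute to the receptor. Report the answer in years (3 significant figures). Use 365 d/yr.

Specific discharge q = 22.0 × 0.0086 = 0.1892 m/d
Average linear velocity = 0.1892 / 0.30 = 0.6307 m/d
Retardation R = 1 + ρ_b·K_d/n = 1 + 1.87×2.5/0.30 = 16.58
Contaminant velocity v_c = v/R = 0.6307/16.58 = 0.03803 m/d
t = L/v_c = 129/0.03803 = 3392 d
   = 3392/365 = 9.29 yr

9.29 years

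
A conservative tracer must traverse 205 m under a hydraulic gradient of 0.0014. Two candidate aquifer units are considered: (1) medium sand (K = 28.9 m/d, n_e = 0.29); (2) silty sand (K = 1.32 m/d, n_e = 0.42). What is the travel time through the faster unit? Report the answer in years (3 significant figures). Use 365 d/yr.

Unit 1 (medium sand): v = 28.9×0.0014/0.29 = 0.1395 m/d, t = 205/0.1395 = 1469 d
Unit 2 (silty sand): v = 1.32×0.0014/0.42 = 0.004400 m/d, t = 205/0.004400 = 46590 d
Faster: 1469 d / 365 = 4.03 yr

4.03 years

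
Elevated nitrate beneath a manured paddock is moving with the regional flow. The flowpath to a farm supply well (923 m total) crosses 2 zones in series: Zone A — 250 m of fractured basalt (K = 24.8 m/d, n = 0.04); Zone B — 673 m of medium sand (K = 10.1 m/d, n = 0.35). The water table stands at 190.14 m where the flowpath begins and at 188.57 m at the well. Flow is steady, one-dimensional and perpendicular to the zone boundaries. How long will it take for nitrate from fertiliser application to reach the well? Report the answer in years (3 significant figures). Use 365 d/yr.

Total head drop ΔH = 190.14 − 188.57 = 1.57 m
Continuity: the same q passes through each zone, so ΔH = q·Σ(L_j/K_j) — the zones act as resistances in series.
Σ(L/K) = 250/24.8 + 673/10.1 = 10.08 + 66.63 = 76.71 d
q = ΔH / Σ(L/K) = 1.57 / 76.71 = 0.02047 m/d (same in every zone)
Zone A: v = q/n = 0.02047/0.04 = 0.5116 m/d → t_A = 250/0.5116 = 488.6 d
Zone B: v = q/n = 0.02047/0.35 = 0.05847 m/d → t_B = 673/0.05847 = 11510 d
Total t = 488.6 + 11510 = 12000 d
   = 12000 / 365 = 32.9 yr

32.9 years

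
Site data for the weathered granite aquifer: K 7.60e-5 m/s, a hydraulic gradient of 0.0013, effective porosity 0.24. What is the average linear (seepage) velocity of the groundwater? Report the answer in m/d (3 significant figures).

0.0356 m/d

K = 7.60e-5 m/s × 86400 s/d = 6.566 m/d
Specific discharge q = 6.566 × 0.0013 = 0.008536 m/d
Seepage velocity v = q / n = 0.008536 / 0.24 = 0.03557 m/d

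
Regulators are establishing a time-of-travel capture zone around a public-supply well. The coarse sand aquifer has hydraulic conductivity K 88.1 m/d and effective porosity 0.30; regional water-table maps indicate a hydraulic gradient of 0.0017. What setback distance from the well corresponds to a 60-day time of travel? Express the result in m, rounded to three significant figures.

30.0 m

Darcy flux q = K·i = 88.1 × 0.0017 = 0.1498 m/d
v = Ki/n = 88.1·0.0017/0.30 = 0.4992 m/d
L = v × T = 0.4992 × 60 = 29.95 m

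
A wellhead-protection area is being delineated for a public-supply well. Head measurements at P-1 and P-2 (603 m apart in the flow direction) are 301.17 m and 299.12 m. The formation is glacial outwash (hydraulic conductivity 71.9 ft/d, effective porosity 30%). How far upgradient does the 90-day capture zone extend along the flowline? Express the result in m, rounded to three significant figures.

22.4 m

Hydraulic gradient i = (301.17 − 299.12) / 603 = 2.05 / 603 = 0.003400
K = 71.9 ft/d × 0.3048 = 21.92 m/d
q = Ki = 21.92 × 0.003400 = 0.07450 m/d
Average linear velocity = 0.07450 / 0.30 = 0.2483 m/d
L = v × T = 0.2483 × 90 = 22.35 m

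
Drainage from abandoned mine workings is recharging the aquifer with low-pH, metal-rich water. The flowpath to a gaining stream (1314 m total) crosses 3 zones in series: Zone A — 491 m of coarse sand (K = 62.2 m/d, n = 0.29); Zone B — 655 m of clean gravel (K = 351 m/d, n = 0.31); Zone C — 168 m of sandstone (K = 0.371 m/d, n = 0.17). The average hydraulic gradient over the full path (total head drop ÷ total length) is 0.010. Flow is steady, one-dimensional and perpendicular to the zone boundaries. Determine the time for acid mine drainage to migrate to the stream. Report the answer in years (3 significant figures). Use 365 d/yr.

Continuity: the same q passes through each zone, so ΔH = q·Σ(L_j/K_j) — the zones act as resistances in series.
Σ(L/K) = 491/62.2 + 655/351 + 168/0.371 = 7.894 + 1.866 + 452.8 = 462.6 d
K_eq = L_total / Σ(L/K) = 1314 / 462.6 = 2.841 m/d
q = K_eq · i = 2.841 × 0.010 = 0.02841 m/d (same in every zone)
Zone A: v = q/n = 0.02841/0.29 = 0.09795 m/d → t_A = 491/0.09795 = 5013 d
Zone B: v = q/n = 0.02841/0.31 = 0.09163 m/d → t_B = 655/0.09163 = 7148 d
Zone C: v = q/n = 0.02841/0.17 = 0.1671 m/d → t_C = 168/0.1671 = 1005 d
Total t = 5013 + 7148 + 1005 = 13170 d
   = 13170 / 365 = 36.1 yr

36.1 years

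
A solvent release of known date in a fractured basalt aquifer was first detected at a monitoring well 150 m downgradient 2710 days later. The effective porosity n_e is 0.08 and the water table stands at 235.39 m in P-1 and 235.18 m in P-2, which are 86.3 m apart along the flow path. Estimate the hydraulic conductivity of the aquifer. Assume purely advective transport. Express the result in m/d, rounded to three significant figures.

1.82 m/d

Hydraulic gradient i = (235.39 − 235.18) / 86.3 = 0.21 / 86.3 = 0.002433
v = L / t = 150 / 2710 = 0.05535 m/d
K = v · n / i = 0.05535 × 0.08 / 0.002433 = 1.82 m/d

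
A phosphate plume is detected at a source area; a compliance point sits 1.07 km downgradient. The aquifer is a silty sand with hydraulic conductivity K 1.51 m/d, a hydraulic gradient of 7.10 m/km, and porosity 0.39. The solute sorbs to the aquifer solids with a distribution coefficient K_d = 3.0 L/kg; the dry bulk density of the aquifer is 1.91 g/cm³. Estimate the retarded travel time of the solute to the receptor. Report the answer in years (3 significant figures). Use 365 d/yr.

Specific discharge q = 1.51 × 0.0071 = 0.01072 m/d
Seepage velocity v = q / n = 0.01072 / 0.39 = 0.02749 m/d
Retardation R = 1 + ρ_b·K_d/n = 1 + 1.91×3.0/0.39 = 15.69
Contaminant velocity v_c = v/R = 0.02749/15.69 = 0.001752 m/d
L = 1.07 km = 1070 m
t = L/v_c = 1070/0.001752 = 610800 d
   = 610800/365 = 1670 yr

1670 years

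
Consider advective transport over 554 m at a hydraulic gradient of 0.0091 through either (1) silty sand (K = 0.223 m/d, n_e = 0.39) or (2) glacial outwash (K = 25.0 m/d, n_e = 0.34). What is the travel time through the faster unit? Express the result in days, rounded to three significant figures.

Unit 1 (silty sand): v = 0.223×0.0091/0.39 = 0.005203 m/d, t = 554/0.005203 = 106500 d
Unit 2 (glacial outwash): v = 25.0×0.0091/0.34 = 0.6691 m/d, t = 554/0.6691 = 828.0 d
Faster unit: t = 828 d

828 days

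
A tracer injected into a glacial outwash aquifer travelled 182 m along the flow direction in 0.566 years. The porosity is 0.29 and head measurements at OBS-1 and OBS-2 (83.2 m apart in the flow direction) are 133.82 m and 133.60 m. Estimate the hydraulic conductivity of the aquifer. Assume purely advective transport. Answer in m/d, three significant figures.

Hydraulic gradient i = (133.82 − 133.60) / 83.2 = 0.22 / 83.2 = 0.002644
t = 0.566 years = 206.6 d
v = L / t = 182 / 206.6 = 0.8810 m/d
K = v · n / i = 0.8810 × 0.29 / 0.002644 = 96.6 m/d

96.6 m/d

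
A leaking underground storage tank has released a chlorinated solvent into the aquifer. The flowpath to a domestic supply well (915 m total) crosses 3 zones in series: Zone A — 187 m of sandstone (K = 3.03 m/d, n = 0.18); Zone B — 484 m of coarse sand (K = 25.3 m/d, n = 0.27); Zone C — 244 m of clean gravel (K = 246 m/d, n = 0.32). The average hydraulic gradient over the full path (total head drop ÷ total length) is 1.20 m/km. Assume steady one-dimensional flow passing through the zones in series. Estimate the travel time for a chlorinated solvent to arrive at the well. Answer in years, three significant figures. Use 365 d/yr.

49.5 years

Continuity: the same q passes through each zone, so ΔH = q·Σ(L_j/K_j) — the zones act as resistances in series.
Σ(L/K) = 187/3.03 + 484/25.3 + 244/246 = 61.72 + 19.13 + 0.9919 = 81.84 d
K_eq = L_total / Σ(L/K) = 915 / 81.84 = 11.18 m/d
q = K_eq · i = 11.18 × 0.0012 = 0.01342 m/d (same in every zone)
Zone A: v = q/n = 0.01342/0.18 = 0.07454 m/d → t_A = 187/0.07454 = 2509 d
Zone B: v = q/n = 0.01342/0.27 = 0.04969 m/d → t_B = 484/0.04969 = 9740 d
Zone C: v = q/n = 0.01342/0.32 = 0.04193 m/d → t_C = 244/0.04193 = 5820 d
Total t = 2509 + 9740 + 5820 = 18070 d
   = 18070 / 365 = 49.5 yr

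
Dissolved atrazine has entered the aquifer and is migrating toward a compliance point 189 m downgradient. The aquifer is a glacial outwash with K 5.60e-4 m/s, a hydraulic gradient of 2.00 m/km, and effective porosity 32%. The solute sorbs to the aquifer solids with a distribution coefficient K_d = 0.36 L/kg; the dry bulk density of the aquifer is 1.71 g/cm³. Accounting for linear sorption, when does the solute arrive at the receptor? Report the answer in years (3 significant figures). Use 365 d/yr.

5.01 years

K = 5.60e-4 m/s × 86400 s/d = 48.38 m/d
Darcy flux q = K·i = 48.38 × 0.0020 = 0.09677 m/d
Seepage velocity v = q / n = 0.09677 / 0.32 = 0.3024 m/d
Retardation R = 1 + ρ_b·K_d/n = 1 + 1.71×0.36/0.32 = 2.924
Contaminant velocity v_c = v/R = 0.3024/2.924 = 0.1034 m/d
t = L/v_c = 189/0.1034 = 1827 d
   = 1827/365 = 5.01 yr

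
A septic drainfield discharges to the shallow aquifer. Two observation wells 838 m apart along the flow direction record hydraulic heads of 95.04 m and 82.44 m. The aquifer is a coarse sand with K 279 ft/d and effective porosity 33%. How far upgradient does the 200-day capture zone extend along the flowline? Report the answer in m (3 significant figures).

775 m

Hydraulic gradient i = (95.04 − 82.44) / 838 = 12.60 / 838 = 0.01504
K = 279 ft/d × 0.3048 = 85.04 m/d
Specific discharge q = 85.04 × 0.01504 = 1.279 m/d
Seepage velocity v = q / n = 1.279 / 0.33 = 3.875 m/d
L = v × T = 3.875 × 200 = 774.9 m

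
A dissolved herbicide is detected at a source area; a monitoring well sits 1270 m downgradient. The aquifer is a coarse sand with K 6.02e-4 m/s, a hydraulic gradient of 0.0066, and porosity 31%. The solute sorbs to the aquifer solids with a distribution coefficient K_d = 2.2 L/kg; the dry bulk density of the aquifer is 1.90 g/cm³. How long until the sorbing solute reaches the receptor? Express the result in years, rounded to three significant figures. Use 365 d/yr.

K = 6.02e-4 m/s × 86400 s/d = 52.01 m/d
q = Ki = 52.01 × 0.0066 = 0.3433 m/d
v = Ki/n = 52.01·0.0066/0.31 = 1.107 m/d
Retardation R = 1 + ρ_b·K_d/n = 1 + 1.90×2.2/0.31 = 14.48
Contaminant velocity v_c = v/R = 1.107/14.48 = 0.07646 m/d
t = L/v_c = 1270/0.07646 = 16610 d
   = 16610/365 = 45.5 yr

45.5 years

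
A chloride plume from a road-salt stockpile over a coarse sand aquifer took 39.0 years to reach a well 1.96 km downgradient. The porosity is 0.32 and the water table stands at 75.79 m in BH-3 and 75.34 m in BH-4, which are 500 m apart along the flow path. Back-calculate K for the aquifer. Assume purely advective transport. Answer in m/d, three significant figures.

49.0 m/d

Hydraulic gradient i = (75.79 − 75.34) / 500 = 0.45 / 500 = 9.000e-4
t = 39.0 years = 14240 d
L = 1.96 km = 1960 m
v = L / t = 1960 / 14240 = 0.1377 m/d
K = v · n / i = 0.1377 × 0.32 / 9.000e-4 = 49.0 m/d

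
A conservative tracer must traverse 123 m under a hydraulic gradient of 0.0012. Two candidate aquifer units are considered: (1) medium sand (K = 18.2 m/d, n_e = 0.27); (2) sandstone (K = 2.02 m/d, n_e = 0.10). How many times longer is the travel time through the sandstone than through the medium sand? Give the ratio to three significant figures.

3.34

Unit 1 (medium sand): v = 18.2×0.0012/0.27 = 0.08089 m/d, t = 123/0.08089 = 1521 d
Unit 2 (sandstone): v = 2.02×0.0012/0.10 = 0.02424 m/d, t = 123/0.02424 = 5074 d
t(sandstone) / t(medium sand) = 5074/1521 = 3.34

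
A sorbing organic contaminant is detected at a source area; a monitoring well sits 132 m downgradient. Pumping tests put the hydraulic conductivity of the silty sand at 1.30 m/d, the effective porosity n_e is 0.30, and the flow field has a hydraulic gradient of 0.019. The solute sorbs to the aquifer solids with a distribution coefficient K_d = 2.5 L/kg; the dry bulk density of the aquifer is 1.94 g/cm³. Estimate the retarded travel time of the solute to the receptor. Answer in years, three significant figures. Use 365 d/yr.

Specific discharge q = 1.30 × 0.019 = 0.02470 m/d
v = Ki/n = 1.30·0.019/0.30 = 0.08233 m/d
Retardation R = 1 + ρ_b·K_d/n = 1 + 1.94×2.5/0.30 = 17.17
Contaminant velocity v_c = v/R = 0.08233/17.17 = 0.004796 m/d
t = L/v_c = 132/0.004796 = 27520 d
   = 27520/365 = 75.4 yr

75.4 years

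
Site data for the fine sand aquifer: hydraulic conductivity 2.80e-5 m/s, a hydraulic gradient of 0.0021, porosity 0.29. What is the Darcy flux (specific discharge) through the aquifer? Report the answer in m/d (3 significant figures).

0.00508 m/d

K = 2.80e-5 m/s × 86400 s/d = 2.419 m/d
Darcy flux q = K·i = 2.419 × 0.0021 = 0.005080 m/d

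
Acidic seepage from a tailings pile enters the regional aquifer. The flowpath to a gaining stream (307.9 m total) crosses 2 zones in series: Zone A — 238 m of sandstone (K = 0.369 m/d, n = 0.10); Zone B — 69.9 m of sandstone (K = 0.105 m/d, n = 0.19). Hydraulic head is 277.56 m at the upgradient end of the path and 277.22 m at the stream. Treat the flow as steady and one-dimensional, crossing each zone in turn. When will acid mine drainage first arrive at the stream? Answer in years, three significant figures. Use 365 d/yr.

Total head drop ΔH = 277.56 − 277.22 = 0.34 m
Continuity: the same q passes through each zone, so ΔH = q·Σ(L_j/K_j) — the zones act as resistances in series.
Σ(L/K) = 238/0.369 + 69.9/0.105 = 645.0 + 665.7 = 1311 d
q = ΔH / Σ(L/K) = 0.34 / 1311 = 2.594e-4 m/d (same in every zone)
Zone A: v = q/n = 2.594e-4/0.10 = 0.002594 m/d → t_A = 238/0.002594 = 91750 d
Zone B: v = q/n = 2.594e-4/0.19 = 0.001365 m/d → t_B = 69.9/0.001365 = 51200 d
Total t = 91750 + 51200 = 142900 d
   = 142900 / 365 = 392 yr

392 years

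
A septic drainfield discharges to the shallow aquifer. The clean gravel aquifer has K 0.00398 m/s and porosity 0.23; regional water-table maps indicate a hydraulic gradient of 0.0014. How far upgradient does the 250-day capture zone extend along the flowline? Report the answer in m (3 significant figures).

523 m

K = 0.00398 m/s × 86400 s/d = 343.9 m/d
q = Ki = 343.9 × 0.0014 = 0.4814 m/d
Average linear velocity = 0.4814 / 0.23 = 2.093 m/d
L = v × T = 2.093 × 250 = 523.3 m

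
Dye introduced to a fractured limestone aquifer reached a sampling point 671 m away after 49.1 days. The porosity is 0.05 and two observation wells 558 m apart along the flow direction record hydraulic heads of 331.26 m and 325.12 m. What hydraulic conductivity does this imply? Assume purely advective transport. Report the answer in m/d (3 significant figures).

Hydraulic gradient i = (331.26 − 325.12) / 558 = 6.14 / 558 = 0.01100
v = L / t = 671 / 49.1 = 13.67 m/d
K = v · n / i = 13.67 × 0.05 / 0.01100 = 62.1 m/d

62.1 m/d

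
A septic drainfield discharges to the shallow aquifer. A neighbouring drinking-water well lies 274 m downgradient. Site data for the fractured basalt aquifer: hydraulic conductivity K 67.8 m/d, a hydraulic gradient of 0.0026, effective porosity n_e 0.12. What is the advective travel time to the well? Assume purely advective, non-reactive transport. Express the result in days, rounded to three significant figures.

187 days

Darcy flux q = K·i = 67.8 × 0.0026 = 0.1763 m/d
Seepage velocity v = q / n = 0.1763 / 0.12 = 1.469 m/d
t = L / v = 274 / 1.469 = 186.5 d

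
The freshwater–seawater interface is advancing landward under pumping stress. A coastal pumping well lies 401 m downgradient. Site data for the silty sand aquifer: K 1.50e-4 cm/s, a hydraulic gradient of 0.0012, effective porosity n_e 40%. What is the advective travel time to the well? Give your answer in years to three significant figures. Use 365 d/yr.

2830 years

K = 1.50e-4 cm/s × 864 = 0.1296 m/d
q = Ki = 0.1296 × 0.0012 = 1.555e-4 m/d
Seepage velocity v = q / n = 1.555e-4 / 0.40 = 3.888e-4 m/d
t = L / v = 401 / 3.888e-4 = 1.031e6 d
   = 1.031e6 / 365 = 2830 yr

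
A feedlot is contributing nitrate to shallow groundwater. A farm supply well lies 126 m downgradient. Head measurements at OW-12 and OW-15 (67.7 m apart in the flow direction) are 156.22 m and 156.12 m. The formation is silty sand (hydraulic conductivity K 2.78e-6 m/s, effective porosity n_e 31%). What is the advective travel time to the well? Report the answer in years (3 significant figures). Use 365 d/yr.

Hydraulic gradient i = (156.22 − 156.12) / 67.7 = 0.10 / 67.7 = 0.001477
K = 2.78e-6 m/s × 86400 s/d = 0.2402 m/d
Specific discharge q = 0.2402 × 0.001477 = 3.548e-4 m/d
Average linear velocity = 3.548e-4 / 0.31 = 0.001144 m/d
t = L / v = 126 / 0.001144 = 110100 d
   = 110100 / 365 = 302 yr

302 years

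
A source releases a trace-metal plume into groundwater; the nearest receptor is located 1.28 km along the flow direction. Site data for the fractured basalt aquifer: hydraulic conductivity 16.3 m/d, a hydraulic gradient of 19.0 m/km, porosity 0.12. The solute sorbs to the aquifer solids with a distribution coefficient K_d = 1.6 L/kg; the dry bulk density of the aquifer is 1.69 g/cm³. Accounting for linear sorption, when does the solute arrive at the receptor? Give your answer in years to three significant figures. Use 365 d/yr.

32.0 years

q = Ki = 16.3 × 0.019 = 0.3097 m/d
Seepage velocity v = q / n = 0.3097 / 0.12 = 2.581 m/d
Retardation R = 1 + ρ_b·K_d/n = 1 + 1.69×1.6/0.12 = 23.53
Contaminant velocity v_c = v/R = 2.581/23.53 = 0.1097 m/d
L = 1.28 km = 1280 m
t = L/v_c = 1280/0.1097 = 11670 d
   = 11670/365 = 32.0 yr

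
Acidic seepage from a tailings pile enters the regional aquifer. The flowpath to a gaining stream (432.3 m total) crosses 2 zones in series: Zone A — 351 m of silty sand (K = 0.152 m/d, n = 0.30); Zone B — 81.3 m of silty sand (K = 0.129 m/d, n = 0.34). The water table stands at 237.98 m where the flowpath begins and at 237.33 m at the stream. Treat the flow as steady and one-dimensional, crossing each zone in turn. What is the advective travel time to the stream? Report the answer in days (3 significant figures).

601000 days

Total head drop ΔH = 237.98 − 237.33 = 0.65 m
Continuity: the same q passes through each zone, so ΔH = q·Σ(L_j/K_j) — the zones act as resistances in series.
Σ(L/K) = 351/0.152 + 81.3/0.129 = 2309 + 630.2 = 2939 d
q = ΔH / Σ(L/K) = 0.65 / 2939 = 2.211e-4 m/d (same in every zone)
Zone A: v = q/n = 2.211e-4/0.30 = 7.371e-4 m/d → t_A = 351/7.371e-4 = 476200 d
Zone B: v = q/n = 2.211e-4/0.34 = 6.504e-4 m/d → t_B = 81.3/6.504e-4 = 125000 d
Total t = 476200 + 125000 = 601200 d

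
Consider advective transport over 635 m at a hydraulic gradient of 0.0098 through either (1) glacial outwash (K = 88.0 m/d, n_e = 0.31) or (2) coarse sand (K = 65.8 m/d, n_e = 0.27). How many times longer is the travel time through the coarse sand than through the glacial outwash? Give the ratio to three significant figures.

1.16

Unit 1 (glacial outwash): v = 88.0×0.0098/0.31 = 2.782 m/d, t = 635/2.782 = 228.3 d
Unit 2 (coarse sand): v = 65.8×0.0098/0.27 = 2.388 m/d, t = 635/2.388 = 265.9 d
t(coarse sand) / t(glacial outwash) = 265.9/228.3 = 1.16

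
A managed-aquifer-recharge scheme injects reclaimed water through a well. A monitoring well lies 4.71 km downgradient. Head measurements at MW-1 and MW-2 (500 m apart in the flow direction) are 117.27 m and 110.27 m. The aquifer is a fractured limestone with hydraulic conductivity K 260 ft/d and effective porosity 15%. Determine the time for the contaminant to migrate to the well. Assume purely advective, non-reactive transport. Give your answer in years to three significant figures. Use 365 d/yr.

Hydraulic gradient i = (117.27 − 110.27) / 500 = 7.00 / 500 = 0.01400
K = 260 ft/d × 0.3048 = 79.25 m/d
Darcy flux q = K·i = 79.25 × 0.01400 = 1.109 m/d
v = Ki/n = 79.25·0.01400/0.15 = 7.396 m/d
L = 4.71 km = 4710 m
t = L / v = 4710 / 7.396 = 636.8 d
   = 636.8 / 365 = 1.74 yr

1.74 years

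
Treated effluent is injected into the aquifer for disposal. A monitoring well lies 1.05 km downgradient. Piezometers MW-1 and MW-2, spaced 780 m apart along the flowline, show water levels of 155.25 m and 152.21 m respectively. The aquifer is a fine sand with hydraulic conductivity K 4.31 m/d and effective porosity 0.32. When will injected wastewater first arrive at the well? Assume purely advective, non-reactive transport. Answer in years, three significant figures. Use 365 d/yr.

54.8 years

Hydraulic gradient i = (155.25 − 152.21) / 780 = 3.04 / 780 = 0.003897
Darcy flux q = K·i = 4.31 × 0.003897 = 0.01680 m/d
Seepage velocity v = q / n = 0.01680 / 0.32 = 0.05249 m/d
L = 1.05 km = 1050 m
t = L / v = 1050 / 0.05249 = 20000 d
   = 20000 / 365 = 54.8 yr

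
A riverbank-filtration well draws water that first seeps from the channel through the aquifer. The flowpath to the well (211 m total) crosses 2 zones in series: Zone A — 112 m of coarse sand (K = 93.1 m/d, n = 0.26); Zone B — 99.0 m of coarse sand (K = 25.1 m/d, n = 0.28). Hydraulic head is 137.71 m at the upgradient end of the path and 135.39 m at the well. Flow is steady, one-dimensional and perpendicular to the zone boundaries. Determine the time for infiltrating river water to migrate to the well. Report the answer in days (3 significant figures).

Total head drop ΔH = 137.71 − 135.39 = 2.32 m
Steady 1-D flow in series ⇒ the Darcy flux q is identical in every zone and the zone head losses add (resistances L/K in series).
Σ(L/K) = 112/93.1 + 99.0/25.1 = 1.203 + 3.944 = 5.147 d
q = ΔH / Σ(L/K) = 2.32 / 5.147 = 0.4507 m/d (same in every zone)
Zone A: v = q/n = 0.4507/0.26 = 1.734 m/d → t_A = 112/1.734 = 64.61 d
Zone B: v = q/n = 0.4507/0.28 = 1.610 m/d → t_B = 99.0/1.610 = 61.50 d
Total t = 64.61 + 61.50 = 126.1 d

126 days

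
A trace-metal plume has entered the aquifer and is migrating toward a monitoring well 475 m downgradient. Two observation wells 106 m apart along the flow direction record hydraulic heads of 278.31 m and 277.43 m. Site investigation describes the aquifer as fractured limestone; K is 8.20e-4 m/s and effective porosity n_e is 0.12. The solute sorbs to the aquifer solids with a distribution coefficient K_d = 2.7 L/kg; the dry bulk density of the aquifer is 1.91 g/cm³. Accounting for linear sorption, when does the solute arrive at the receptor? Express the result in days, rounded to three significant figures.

4260 days

Hydraulic gradient i = (278.31 − 277.43) / 106 = 0.88 / 106 = 0.008302
K = 8.20e-4 m/s × 86400 s/d = 70.85 m/d
Darcy flux q = K·i = 70.85 × 0.008302 = 0.5882 m/d
Average linear velocity = 0.5882 / 0.12 = 4.901 m/d
Retardation R = 1 + ρ_b·K_d/n = 1 + 1.91×2.7/0.12 = 43.98
Contaminant velocity v_c = v/R = 4.901/43.98 = 0.1115 m/d
t = L/v_c = 475/0.1115 = 4262 d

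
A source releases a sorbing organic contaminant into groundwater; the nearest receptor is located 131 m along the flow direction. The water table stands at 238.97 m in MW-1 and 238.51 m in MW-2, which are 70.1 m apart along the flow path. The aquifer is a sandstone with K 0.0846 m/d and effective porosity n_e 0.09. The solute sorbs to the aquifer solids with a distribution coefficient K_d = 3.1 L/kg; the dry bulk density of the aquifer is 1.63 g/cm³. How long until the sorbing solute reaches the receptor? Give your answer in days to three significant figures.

Hydraulic gradient i = (238.97 − 238.51) / 70.1 = 0.46 / 70.1 = 0.006562
q = Ki = 0.0846 × 0.006562 = 5.551e-4 m/d
v = Ki/n = 0.0846·0.006562/0.09 = 0.006168 m/d
Retardation R = 1 + ρ_b·K_d/n = 1 + 1.63×3.1/0.09 = 57.14
Contaminant velocity v_c = v/R = 0.006168/57.14 = 1.079e-4 m/d
t = L/v_c = 131/1.079e-4 = 1.214e6 d

1.21e6 days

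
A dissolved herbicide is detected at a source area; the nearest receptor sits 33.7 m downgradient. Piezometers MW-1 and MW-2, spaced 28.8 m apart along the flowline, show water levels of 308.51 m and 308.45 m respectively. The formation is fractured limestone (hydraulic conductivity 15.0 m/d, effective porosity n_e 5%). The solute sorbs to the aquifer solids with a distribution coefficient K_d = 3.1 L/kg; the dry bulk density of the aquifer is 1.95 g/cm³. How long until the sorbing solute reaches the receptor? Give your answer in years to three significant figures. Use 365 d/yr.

18.0 years

Hydraulic gradient i = (308.51 − 308.45) / 28.8 = 0.06 / 28.8 = 0.002083
Darcy flux q = K·i = 15.0 × 0.002083 = 0.03125 m/d
Seepage velocity v = q / n = 0.03125 / 0.05 = 0.6250 m/d
Retardation R = 1 + ρ_b·K_d/n = 1 + 1.95×3.1/0.05 = 121.9
Contaminant velocity v_c = v/R = 0.6250/121.9 = 0.005127 m/d
t = L/v_c = 33.7/0.005127 = 6573 d
   = 6573/365 = 18.0 yr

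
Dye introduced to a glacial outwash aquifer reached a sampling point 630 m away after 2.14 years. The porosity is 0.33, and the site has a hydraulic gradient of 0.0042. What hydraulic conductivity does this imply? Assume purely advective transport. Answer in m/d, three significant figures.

t = 2.14 years = 781.1 d
v = L / t = 630 / 781.1 = 0.8066 m/d
K = v · n / i = 0.8066 × 0.33 / 0.0042 = 63.4 m/d

63.4 m/d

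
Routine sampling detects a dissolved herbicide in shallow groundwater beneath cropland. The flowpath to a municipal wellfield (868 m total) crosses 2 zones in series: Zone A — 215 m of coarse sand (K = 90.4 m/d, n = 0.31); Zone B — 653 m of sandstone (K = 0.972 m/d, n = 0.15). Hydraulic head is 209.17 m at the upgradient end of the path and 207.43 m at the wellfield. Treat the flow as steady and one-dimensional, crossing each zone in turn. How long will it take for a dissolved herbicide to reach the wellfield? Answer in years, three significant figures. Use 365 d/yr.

175 years

Total head drop ΔH = 209.17 − 207.43 = 1.74 m
Steady 1-D flow in series ⇒ the Darcy flux q is identical in every zone and the zone head losses add (resistances L/K in series).
Σ(L/K) = 215/90.4 + 653/0.972 = 2.378 + 671.8 = 674.2 d
q = ΔH / Σ(L/K) = 1.74 / 674.2 = 0.002581 m/d (same in every zone)
Zone A: v = q/n = 0.002581/0.31 = 0.008325 m/d → t_A = 215/0.008325 = 25820 d
Zone B: v = q/n = 0.002581/0.15 = 0.01721 m/d → t_B = 653/0.01721 = 37950 d
Total t = 25820 + 37950 = 63780 d
   = 63780 / 365 = 175 yr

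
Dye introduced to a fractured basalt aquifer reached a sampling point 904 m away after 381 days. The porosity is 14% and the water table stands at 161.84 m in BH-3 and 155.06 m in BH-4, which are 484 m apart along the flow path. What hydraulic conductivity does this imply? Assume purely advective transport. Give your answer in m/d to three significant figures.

Hydraulic gradient i = (161.84 − 155.06) / 484 = 6.78 / 484 = 0.01401
v = L / t = 904 / 381 = 2.373 m/d
K = v · n / i = 2.373 × 0.14 / 0.01401 = 23.7 m/d

23.7 m/d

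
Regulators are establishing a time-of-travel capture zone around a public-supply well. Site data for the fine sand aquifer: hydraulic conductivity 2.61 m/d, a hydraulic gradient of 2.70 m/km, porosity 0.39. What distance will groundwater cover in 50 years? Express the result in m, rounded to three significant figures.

330 m

q = Ki = 2.61 × 0.0027 = 0.007047 m/d
Seepage velocity v = q / n = 0.007047 / 0.39 = 0.01807 m/d
T = 50 yr × 365 = 18250 d
L = v × T = 0.01807 × 18250 = 329.8 m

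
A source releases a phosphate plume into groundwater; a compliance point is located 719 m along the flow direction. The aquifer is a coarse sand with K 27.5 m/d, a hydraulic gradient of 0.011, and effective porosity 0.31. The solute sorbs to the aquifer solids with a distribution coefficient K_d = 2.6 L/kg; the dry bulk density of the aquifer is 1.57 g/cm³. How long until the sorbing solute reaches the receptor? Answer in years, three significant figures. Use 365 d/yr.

q = Ki = 27.5 × 0.011 = 0.3025 m/d
Seepage velocity v = q / n = 0.3025 / 0.31 = 0.9758 m/d
Retardation R = 1 + ρ_b·K_d/n = 1 + 1.57×2.6/0.31 = 14.17
Contaminant velocity v_c = v/R = 0.9758/14.17 = 0.06888 m/d
t = L/v_c = 719/0.06888 = 10440 d
   = 10440/365 = 28.6 yr

28.6 years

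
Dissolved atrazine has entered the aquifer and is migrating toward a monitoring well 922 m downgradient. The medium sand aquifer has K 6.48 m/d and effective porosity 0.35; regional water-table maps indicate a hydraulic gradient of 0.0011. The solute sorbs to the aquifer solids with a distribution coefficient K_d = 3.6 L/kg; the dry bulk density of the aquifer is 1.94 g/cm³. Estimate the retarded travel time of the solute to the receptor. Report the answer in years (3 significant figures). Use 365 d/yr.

Specific discharge q = 6.48 × 0.0011 = 0.007128 m/d
Seepage velocity v = q / n = 0.007128 / 0.35 = 0.02037 m/d
Retardation R = 1 + ρ_b·K_d/n = 1 + 1.94×3.6/0.35 = 20.95
Contaminant velocity v_c = v/R = 0.02037/20.95 = 9.719e-4 m/d
t = L/v_c = 922/9.719e-4 = 948600 d
   = 948600/365 = 2600 yr

2600 years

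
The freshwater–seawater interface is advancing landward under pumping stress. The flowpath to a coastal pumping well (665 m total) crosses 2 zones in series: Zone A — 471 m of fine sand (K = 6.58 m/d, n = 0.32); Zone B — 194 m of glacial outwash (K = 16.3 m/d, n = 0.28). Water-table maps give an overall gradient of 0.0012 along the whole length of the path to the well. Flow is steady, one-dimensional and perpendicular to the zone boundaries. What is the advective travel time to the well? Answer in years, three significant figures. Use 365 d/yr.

58.8 years

Steady 1-D flow in series ⇒ the Darcy flux q is identical in every zone and the zone head losses add (resistances L/K in series).
Σ(L/K) = 471/6.58 + 194/16.3 = 71.58 + 11.90 = 83.48 d
K_eq = L_total / Σ(L/K) = 665 / 83.48 = 7.966 m/d
q = K_eq · i = 7.966 × 0.0012 = 0.009559 m/d (same in every zone)
Zone A: v = q/n = 0.009559/0.32 = 0.02987 m/d → t_A = 471/0.02987 = 15770 d
Zone B: v = q/n = 0.009559/0.28 = 0.03414 m/d → t_B = 194/0.03414 = 5683 d
Total t = 15770 + 5683 = 21450 d
   = 21450 / 365 = 58.8 yr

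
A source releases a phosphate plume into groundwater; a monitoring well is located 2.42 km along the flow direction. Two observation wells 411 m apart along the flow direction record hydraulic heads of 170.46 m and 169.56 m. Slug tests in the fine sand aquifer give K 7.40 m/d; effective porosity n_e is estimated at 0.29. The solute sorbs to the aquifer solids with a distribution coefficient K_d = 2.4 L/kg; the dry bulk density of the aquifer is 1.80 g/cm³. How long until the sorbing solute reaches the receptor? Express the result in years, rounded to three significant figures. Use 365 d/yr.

Hydraulic gradient i = (170.46 − 169.56) / 411 = 0.90 / 411 = 0.002190
Specific discharge q = 7.40 × 0.002190 = 0.01620 m/d
Average linear velocity = 0.01620 / 0.29 = 0.05588 m/d
Retardation R = 1 + ρ_b·K_d/n = 1 + 1.80×2.4/0.29 = 15.90
Contaminant velocity v_c = v/R = 0.05588/15.90 = 0.003515 m/d
L = 2.42 km = 2420 m
t = L/v_c = 2420/0.003515 = 688500 d
   = 688500/365 = 1890 yr

1890 years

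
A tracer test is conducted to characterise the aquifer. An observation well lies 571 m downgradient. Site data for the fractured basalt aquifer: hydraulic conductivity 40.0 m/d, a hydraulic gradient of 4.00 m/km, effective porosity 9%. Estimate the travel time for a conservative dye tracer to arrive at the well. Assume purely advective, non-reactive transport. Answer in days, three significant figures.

321 days

Specific discharge q = 40.0 × 0.0040 = 0.1600 m/d
Average linear velocity = 0.1600 / 0.09 = 1.778 m/d
t = L / v = 571 / 1.778 = 321.2 d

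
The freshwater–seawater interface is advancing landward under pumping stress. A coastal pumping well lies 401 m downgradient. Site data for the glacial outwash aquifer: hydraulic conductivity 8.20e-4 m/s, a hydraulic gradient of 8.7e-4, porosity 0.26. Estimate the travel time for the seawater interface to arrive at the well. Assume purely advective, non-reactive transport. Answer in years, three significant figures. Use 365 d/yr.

K = 8.20e-4 m/s × 86400 s/d = 70.85 m/d
Darcy flux q = K·i = 70.85 × 8.7e-4 = 0.06164 m/d
Seepage velocity v = q / n = 0.06164 / 0.26 = 0.2371 m/d
t = L / v = 401 / 0.2371 = 1691 d
   = 1691 / 365 = 4.63 yr

4.63 years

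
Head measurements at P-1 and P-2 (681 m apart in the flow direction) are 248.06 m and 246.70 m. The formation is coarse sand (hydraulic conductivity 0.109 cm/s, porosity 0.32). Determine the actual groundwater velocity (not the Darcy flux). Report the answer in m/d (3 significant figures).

Hydraulic gradient i = (248.06 − 246.70) / 681 = 1.36 / 681 = 0.001997
K = 0.109 cm/s × 864 = 94.18 m/d
q = Ki = 94.18 × 0.001997 = 0.1881 m/d
v = Ki/n = 94.18·0.001997/0.32 = 0.5877 m/d

0.588 m/d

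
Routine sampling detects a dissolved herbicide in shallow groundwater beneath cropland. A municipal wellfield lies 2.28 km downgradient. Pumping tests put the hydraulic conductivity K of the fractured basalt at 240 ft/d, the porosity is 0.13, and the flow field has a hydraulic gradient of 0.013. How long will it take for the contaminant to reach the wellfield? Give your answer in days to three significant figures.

312 days

K = 240 ft/d × 0.3048 = 73.15 m/d
Darcy flux q = K·i = 73.15 × 0.013 = 0.9510 m/d
v = Ki/n = 73.15·0.013/0.13 = 7.315 m/d
L = 2.28 km = 2280 m
t = L / v = 2280 / 7.315 = 311.7 d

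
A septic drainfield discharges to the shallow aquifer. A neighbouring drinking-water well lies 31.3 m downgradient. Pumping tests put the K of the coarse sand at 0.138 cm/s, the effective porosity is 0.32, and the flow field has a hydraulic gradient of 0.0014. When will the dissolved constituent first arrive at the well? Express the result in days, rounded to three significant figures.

K = 0.138 cm/s × 864 = 119.2 m/d
Specific discharge q = 119.2 × 0.0014 = 0.1669 m/d
Average linear velocity = 0.1669 / 0.32 = 0.5216 m/d
t = L / v = 31.3 / 0.5216 = 60.00 d

60.0 days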